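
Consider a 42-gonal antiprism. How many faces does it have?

86

An antiprism on an n-gon has two n-gon caps and 2n triangles: V = 2·42 = 84, E = 4·42 = 168, F = 2·42 + 2 = 86.
Check: V − E + F = 84 − 168 + 86 = 2.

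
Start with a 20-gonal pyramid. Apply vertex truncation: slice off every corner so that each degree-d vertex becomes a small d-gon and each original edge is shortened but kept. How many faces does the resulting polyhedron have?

42

The base solid has V = 21, E = 40, F = 21.
Truncation replaces each original edge-end by a new vertex, so V′ = 2E = 80.
Each original edge survives, and each old vertex of degree d contributes d new edges; summing degrees gives Σd = 2E, so E′ = E + 2E = 3E = 120.
Each original face survives and each original vertex becomes one new face: F′ = F + V = 42.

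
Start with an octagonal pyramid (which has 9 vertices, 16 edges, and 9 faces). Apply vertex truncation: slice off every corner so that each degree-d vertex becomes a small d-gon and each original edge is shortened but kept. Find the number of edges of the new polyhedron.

48

Truncation replaces each original edge-end by a new vertex, so V′ = 2E = 32.
Each original edge survives, and each old vertex of degree d contributes d new edges; summing degrees gives Σd = 2E, so E′ = E + 2E = 3E = 48.
Each original face survives and each original vertex becomes one new face: F′ = F + V = 18.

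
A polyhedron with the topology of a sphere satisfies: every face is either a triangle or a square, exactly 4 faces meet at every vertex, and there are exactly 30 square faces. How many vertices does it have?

36

Let x be the number of triangles; then F = 30 + x.
Edge–face incidences: 2E = 4·30 + 3·x = 120 + 3x.
Every vertex has degree 4, so 4V = 2E.
Euler: V − E + F = 2 ⇒ (2E)/4 − E + (30 + x) = 2.
Multiply by 8: 2·(2E) − 4·(2E) + 8·(30 + x) = 16, i.e. 240 + 8x − 2·(120 + 3x) = 16.
Collecting terms: 2x = 16, so x = 8.
Then 2E = 120 + 3·8 = 144, so E = 72, V = 2E/4 = 36, F = 30 + 8 = 38.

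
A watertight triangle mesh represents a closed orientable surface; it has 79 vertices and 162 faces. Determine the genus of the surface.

Every face is a triangle, so 2E = 3·162 = 486, giving E = 243.
χ = V − E + F = 79 − 243 + 162 = -2.
For a closed orientable surface χ = 2 − 2g, so g = (2 − (-2))/2 = 2.

2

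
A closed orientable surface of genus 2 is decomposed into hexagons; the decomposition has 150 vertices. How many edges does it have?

228

χ = 2 − 2·2 = -2, and every face is a hexagon so 6F = 2E.
V − E + F = -2 with E = 6F/2 gives 150 − (6/2 − 1)·F = -2, so F = 76 and E = 228.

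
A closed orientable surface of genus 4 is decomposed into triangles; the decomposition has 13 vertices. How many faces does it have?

χ = 2 − 2·4 = -6, and every face is a triangle so 3F = 2E.
V − E + F = -6 with E = 3F/2 gives 13 − (3/2 − 1)·F = -6, so F = 38 and E = 57.

38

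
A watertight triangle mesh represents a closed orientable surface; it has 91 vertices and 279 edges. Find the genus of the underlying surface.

2

Every face is a triangle and each edge borders two faces, so 3F = 2·279, giving F = 186.
χ = V − E + F = 91 − 279 + 186 = -2.
For a closed orientable surface χ = 2 − 2g, so g = (2 − (-2))/2 = 2.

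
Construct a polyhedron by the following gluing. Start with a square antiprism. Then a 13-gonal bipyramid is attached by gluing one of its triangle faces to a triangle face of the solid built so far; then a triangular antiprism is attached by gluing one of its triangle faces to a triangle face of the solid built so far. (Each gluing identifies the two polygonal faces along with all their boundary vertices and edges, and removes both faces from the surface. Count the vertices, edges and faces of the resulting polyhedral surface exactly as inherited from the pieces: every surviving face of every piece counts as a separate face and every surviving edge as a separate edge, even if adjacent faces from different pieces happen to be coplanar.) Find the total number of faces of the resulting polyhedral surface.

40

A square antiprism: V=8, E=16, F=10.
Attach a 13-gonal bipyramid (V=15, E=39, F=26) along a 3-gon: merge 3 vertices and 3 edges, delete both glued faces → V=20, E=52, F=34.
Attach a triangular antiprism (V=6, E=12, F=8) along a 3-gon: merge 3 vertices and 3 edges, delete both glued faces → V=23, E=61, F=40.
Check: V − E + F = 23 − 61 + 40 = 2.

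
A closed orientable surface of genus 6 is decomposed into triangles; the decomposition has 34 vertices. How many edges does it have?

132

χ = 2 − 2·6 = -10, and every face is a triangle so 3F = 2E.
V − E + F = -10 with E = 3F/2 gives 34 − (3/2 − 1)·F = -10, so F = 88 and E = 132.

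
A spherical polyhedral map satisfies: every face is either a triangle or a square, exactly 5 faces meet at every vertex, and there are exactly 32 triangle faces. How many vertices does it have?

24

Let x be the number of squares; then F = 32 + x.
Edge–face incidences: 2E = 3·32 + 4·x = 96 + 4x.
Every vertex has degree 5, so 5V = 2E.
Euler: V − E + F = 2 ⇒ (2E)/5 − E + (32 + x) = 2.
Multiply by 10: 2·(2E) − 5·(2E) + 10·(32 + x) = 20, i.e. 320 + 10x − 3·(96 + 4x) = 20.
Collecting terms: −2x + 32 = 20, so −2x = −12, so x = 6.
Then 2E = 96 + 4·6 = 120, so E = 60, V = 2E/5 = 24, F = 32 + 6 = 38.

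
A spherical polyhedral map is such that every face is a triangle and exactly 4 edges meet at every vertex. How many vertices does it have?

6

Each face has 3 edges and each edge borders two faces, so 2E = 3F.
Each vertex has degree 4, so 4V = 2E and hence V = 3F/4.
Euler: V − E + F = 2 ⇒ (3F/4) − (3F/2) + F = 2.
Multiply by 8: (6 − 12 + 8)F = 16, i.e. 2F = 16.
So F = 8, E = 3·8/2 = 12, V = 3·8/4 = 6.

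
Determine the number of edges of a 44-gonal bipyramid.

132

A bipyramid over an n-gon has 2n triangular faces and n + 2 vertices: V = 44 + 2 = 46, E = 3·44 = 132, F = 2·44 = 88.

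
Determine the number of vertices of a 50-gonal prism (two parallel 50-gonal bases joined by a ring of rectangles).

100

A prism on an n-gon has two n-gon bases and n rectangular sides: V = 2·50 = 100, E = 3·50 = 150, F = 50 + 2 = 52.
Check: V − E + F = 100 − 150 + 52 = 2.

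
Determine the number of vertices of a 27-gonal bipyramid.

A bipyramid over an n-gon has 2n triangular faces and n + 2 vertices: V = 27 + 2 = 29, E = 3·27 = 81, F = 2·27 = 54.

29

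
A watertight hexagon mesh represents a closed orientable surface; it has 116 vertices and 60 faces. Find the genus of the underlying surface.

Every face is a hexagon, so 2E = 6·60 = 360, giving E = 180.
χ = V − E + F = 116 − 180 + 60 = -4.
For a closed orientable surface χ = 2 − 2g, so g = (2 − (-4))/2 = 3.

3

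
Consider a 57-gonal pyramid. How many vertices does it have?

58

A pyramid on an n-gon base has one n-gon and n triangles: V = 57 + 1 = 58, E = 2·57 = 114, F = 57 + 1 = 58.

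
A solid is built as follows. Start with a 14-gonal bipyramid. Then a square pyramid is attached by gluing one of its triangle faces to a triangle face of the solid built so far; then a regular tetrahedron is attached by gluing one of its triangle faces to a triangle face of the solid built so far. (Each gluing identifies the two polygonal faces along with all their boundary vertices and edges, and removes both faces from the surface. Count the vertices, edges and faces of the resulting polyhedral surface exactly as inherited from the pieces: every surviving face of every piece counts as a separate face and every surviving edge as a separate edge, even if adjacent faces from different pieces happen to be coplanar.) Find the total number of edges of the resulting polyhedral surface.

A 14-gonal bipyramid: V=16, E=42, F=28.
Attach a square pyramid (V=5, E=8, F=5) along a 3-gon: merge 3 vertices and 3 edges, delete both glued faces → V=18, E=47, F=31.
Attach a regular tetrahedron (V=4, E=6, F=4) along a 3-gon: merge 3 vertices and 3 edges, delete both glued faces → V=19, E=50, F=33.
Check: V − E + F = 19 − 50 + 33 = 2.

50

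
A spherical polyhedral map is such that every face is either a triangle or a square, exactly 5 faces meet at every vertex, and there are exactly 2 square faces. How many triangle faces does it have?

24

Let x be the number of triangles; then F = 2 + x.
Edge–face incidences: 2E = 4·2 + 3·x = 8 + 3x.
Every vertex has degree 5, so 5V = 2E.
Euler: V − E + F = 2 ⇒ (2E)/5 − E + (2 + x) = 2.
Multiply by 10: 2·(2E) − 5·(2E) + 10·(2 + x) = 20, i.e. 20 + 10x − 3·(8 + 3x) = 20.
Collecting terms: x − 4 = 20, so x = 24.
Then 2E = 8 + 3·24 = 80, so E = 40, V = 2E/5 = 16, F = 2 + 24 = 26.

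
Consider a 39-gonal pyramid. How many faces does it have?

40

A pyramid on an n-gon base has one n-gon and n triangles: V = 39 + 1 = 40, E = 2·39 = 78, F = 39 + 1 = 40.
Check: V − E + F = 40 − 78 + 40 = 2.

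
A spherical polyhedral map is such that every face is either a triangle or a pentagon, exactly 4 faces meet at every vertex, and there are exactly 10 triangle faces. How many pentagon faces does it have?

2

Let x be the number of pentagons; then F = 10 + x.
Edge–face incidences: 2E = 3·10 + 5·x = 30 + 5x.
Every vertex has degree 4, so 4V = 2E.
Euler: V − E + F = 2 ⇒ (2E)/4 − E + (10 + x) = 2.
Multiply by 8: 2·(2E) − 4·(2E) + 8·(10 + x) = 16, i.e. 80 + 8x − 2·(30 + 5x) = 16.
Collecting terms: −2x + 20 = 16, so −2x = −4, so x = 2.
Then 2E = 30 + 5·2 = 40, so E = 20, V = 2E/4 = 10, F = 10 + 2 = 12.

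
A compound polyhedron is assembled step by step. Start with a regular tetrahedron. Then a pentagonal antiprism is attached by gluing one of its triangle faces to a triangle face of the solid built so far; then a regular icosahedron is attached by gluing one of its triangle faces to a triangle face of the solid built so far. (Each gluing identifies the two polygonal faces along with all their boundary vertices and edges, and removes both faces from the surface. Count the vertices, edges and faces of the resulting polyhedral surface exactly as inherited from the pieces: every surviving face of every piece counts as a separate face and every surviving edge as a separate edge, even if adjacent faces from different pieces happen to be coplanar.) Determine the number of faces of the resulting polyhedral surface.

32

A regular tetrahedron: V=4, E=6, F=4.
Attach a pentagonal antiprism (V=10, E=20, F=12) along a 3-gon: merge 3 vertices and 3 edges, delete both glued faces → V=11, E=23, F=14.
Attach a regular icosahedron (V=12, E=30, F=20) along a 3-gon: merge 3 vertices and 3 edges, delete both glued faces → V=20, E=50, F=32.
Check: V − E + F = 20 − 50 + 32 = 2.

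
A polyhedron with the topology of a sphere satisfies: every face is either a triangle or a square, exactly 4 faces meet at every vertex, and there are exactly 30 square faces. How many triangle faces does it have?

8

Let x be the number of triangles; then F = 30 + x.
Edge–face incidences: 2E = 4·30 + 3·x = 120 + 3x.
Every vertex has degree 4, so 4V = 2E.
Euler: V − E + F = 2 ⇒ (2E)/4 − E + (30 + x) = 2.
Multiply by 8: 2·(2E) − 4·(2E) + 8·(30 + x) = 16, i.e. 240 + 8x − 2·(120 + 3x) = 16.
Collecting terms: 2x = 16, so x = 8.
Then 2E = 120 + 3·8 = 144, so E = 72, V = 2E/4 = 36, F = 30 + 8 = 38.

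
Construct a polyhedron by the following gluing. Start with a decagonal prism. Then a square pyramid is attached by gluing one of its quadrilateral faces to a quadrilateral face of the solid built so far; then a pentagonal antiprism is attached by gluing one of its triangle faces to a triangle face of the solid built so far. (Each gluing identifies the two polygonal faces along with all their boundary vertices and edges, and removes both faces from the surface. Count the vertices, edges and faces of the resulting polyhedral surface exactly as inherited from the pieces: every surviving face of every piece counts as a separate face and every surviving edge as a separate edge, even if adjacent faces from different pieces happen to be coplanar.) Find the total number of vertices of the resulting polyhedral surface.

28

A decagonal prism: V=20, E=30, F=12.
Attach a square pyramid (V=5, E=8, F=5) along a 4-gon: merge 4 vertices and 4 edges, delete both glued faces → V=21, E=34, F=15.
Attach a pentagonal antiprism (V=10, E=20, F=12) along a 3-gon: merge 3 vertices and 3 edges, delete both glued faces → V=28, E=51, F=25.
Check: V − E + F = 28 − 51 + 25 = 2.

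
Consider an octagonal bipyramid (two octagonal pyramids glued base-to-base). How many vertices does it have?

10

A bipyramid over an n-gon has 2n triangular faces and n + 2 vertices: V = 8 + 2 = 10, E = 3·8 = 24, F = 2·8 = 16.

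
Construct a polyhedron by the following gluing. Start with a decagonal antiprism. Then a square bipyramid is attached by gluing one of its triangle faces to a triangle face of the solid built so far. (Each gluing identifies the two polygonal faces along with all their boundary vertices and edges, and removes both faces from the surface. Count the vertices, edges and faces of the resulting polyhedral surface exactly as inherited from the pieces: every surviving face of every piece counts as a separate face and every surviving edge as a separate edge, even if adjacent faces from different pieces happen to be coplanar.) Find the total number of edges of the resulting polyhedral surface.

49

A decagonal antiprism: V=20, E=40, F=22.
Attach a square bipyramid (V=6, E=12, F=8) along a 3-gon: merge 3 vertices and 3 edges, delete both glued faces → V=23, E=49, F=28.
Check: V − E + F = 23 − 49 + 28 = 2.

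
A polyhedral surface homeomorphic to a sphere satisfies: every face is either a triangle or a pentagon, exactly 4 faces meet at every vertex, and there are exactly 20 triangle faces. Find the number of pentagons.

Let x be the number of pentagons; then F = 20 + x.
Edge–face incidences: 2E = 3·20 + 5·x = 60 + 5x.
Every vertex has degree 4, so 4V = 2E.
Euler: V − E + F = 2 ⇒ (2E)/4 − E + (20 + x) = 2.
Multiply by 8: 2·(2E) − 4·(2E) + 8·(20 + x) = 16, i.e. 160 + 8x − 2·(60 + 5x) = 16.
Collecting terms: −2x + 40 = 16, so −2x = −24, so x = 12.
Then 2E = 60 + 5·12 = 120, so E = 60, V = 2E/4 = 30, F = 20 + 12 = 32.

12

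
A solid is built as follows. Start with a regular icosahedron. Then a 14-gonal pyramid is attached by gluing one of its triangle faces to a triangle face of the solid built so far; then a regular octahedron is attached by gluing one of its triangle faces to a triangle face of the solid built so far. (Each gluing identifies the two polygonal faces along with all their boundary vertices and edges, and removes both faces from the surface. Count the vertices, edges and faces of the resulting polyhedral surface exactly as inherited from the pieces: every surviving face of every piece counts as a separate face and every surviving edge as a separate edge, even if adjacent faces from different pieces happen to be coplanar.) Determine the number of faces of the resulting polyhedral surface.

39

A regular icosahedron: V=12, E=30, F=20.
Attach a 14-gonal pyramid (V=15, E=28, F=15) along a 3-gon: merge 3 vertices and 3 edges, delete both glued faces → V=24, E=55, F=33.
Attach a regular octahedron (V=6, E=12, F=8) along a 3-gon: merge 3 vertices and 3 edges, delete both glued faces → V=27, E=64, F=39.
Check: V − E + F = 27 − 64 + 39 = 2.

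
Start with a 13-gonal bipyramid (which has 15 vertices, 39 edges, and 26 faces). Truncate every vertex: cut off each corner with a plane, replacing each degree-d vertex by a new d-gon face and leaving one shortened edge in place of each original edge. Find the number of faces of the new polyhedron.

Truncation replaces each original edge-end by a new vertex, so V′ = 2E = 78.
Each original edge survives, and each old vertex of degree d contributes d new edges; summing degrees gives Σd = 2E, so E′ = E + 2E = 3E = 117.
Each original face survives and each original vertex becomes one new face: F′ = F + V = 41.

41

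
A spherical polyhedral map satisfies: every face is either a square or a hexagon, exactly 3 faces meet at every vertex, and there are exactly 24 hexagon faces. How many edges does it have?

Let x be the number of squares; then F = 24 + x.
Edge–face incidences: 2E = 6·24 + 4·x = 144 + 4x.
Every vertex has degree 3, so 3V = 2E.
Euler: V − E + F = 2 ⇒ (2E)/3 − E + (24 + x) = 2.
Multiply by 6: 2·(2E) − 3·(2E) + 6·(24 + x) = 12, i.e. 144 + 6x − (144 + 4x) = 12.
Collecting terms: 2x = 12, so x = 6.
Then 2E = 144 + 4·6 = 168, so E = 84, V = 2E/3 = 56, F = 24 + 6 = 30.

84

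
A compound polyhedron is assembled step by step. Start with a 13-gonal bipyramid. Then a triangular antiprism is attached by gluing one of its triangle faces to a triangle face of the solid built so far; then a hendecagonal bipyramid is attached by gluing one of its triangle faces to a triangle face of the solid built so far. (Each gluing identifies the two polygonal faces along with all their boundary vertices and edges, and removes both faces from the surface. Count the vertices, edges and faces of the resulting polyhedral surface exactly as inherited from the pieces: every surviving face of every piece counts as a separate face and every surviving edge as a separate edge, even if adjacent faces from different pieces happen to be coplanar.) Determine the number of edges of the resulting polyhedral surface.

78

A 13-gonal bipyramid: V=15, E=39, F=26.
Attach a triangular antiprism (V=6, E=12, F=8) along a 3-gon: merge 3 vertices and 3 edges, delete both glued faces → V=18, E=48, F=32.
Attach a hendecagonal bipyramid (V=13, E=33, F=22) along a 3-gon: merge 3 vertices and 3 edges, delete both glued faces → V=28, E=78, F=52.
Check: V − E + F = 28 − 78 + 52 = 2.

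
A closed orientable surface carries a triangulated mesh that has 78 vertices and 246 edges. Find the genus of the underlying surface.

3

Every face is a triangle and each edge borders two faces, so 3F = 2·246, giving F = 164.
χ = V − E + F = 78 − 246 + 164 = -4.
For a closed orientable surface χ = 2 − 2g, so g = (2 − (-4))/2 = 3.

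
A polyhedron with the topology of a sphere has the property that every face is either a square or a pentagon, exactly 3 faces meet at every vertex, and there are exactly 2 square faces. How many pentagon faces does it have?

Let x be the number of pentagons; then F = 2 + x.
Edge–face incidences: 2E = 4·2 + 5·x = 8 + 5x.
Every vertex has degree 3, so 3V = 2E.
Euler: V − E + F = 2 ⇒ (2E)/3 − E + (2 + x) = 2.
Multiply by 6: 2·(2E) − 3·(2E) + 6·(2 + x) = 12, i.e. 12 + 6x − (8 + 5x) = 12.
Collecting terms: x + 4 = 12, so x = 8.
Then 2E = 8 + 5·8 = 48, so E = 24, V = 2E/3 = 16, F = 2 + 8 = 10.

8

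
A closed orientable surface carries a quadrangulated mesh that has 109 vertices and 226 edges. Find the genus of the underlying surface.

3

Every face is a square and each edge borders two faces, so 4F = 2·226, giving F = 113.
χ = V − E + F = 109 − 226 + 113 = -4.
For a closed orientable surface χ = 2 − 2g, so g = (2 − (-4))/2 = 3.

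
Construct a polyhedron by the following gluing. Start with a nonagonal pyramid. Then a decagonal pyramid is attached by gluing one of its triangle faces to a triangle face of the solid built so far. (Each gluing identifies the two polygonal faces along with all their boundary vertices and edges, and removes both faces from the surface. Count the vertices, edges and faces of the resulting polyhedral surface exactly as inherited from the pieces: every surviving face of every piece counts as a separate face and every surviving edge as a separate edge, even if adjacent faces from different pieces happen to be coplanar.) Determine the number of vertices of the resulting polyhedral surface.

A nonagonal pyramid: V=10, E=18, F=10.
Attach a decagonal pyramid (V=11, E=20, F=11) along a 3-gon: merge 3 vertices and 3 edges, delete both glued faces → V=18, E=35, F=19.
Check: V − E + F = 18 − 35 + 19 = 2.

18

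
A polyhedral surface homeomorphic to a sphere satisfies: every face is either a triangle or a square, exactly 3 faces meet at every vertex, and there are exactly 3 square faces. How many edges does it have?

Let x be the number of triangles; then F = 3 + x.
Edge–face incidences: 2E = 4·3 + 3·x = 12 + 3x.
Every vertex has degree 3, so 3V = 2E.
Euler: V − E + F = 2 ⇒ (2E)/3 − E + (3 + x) = 2.
Multiply by 6: 2·(2E) − 3·(2E) + 6·(3 + x) = 12, i.e. 18 + 6x − (12 + 3x) = 12.
Collecting terms: 3x + 6 = 12, so 3x = 6, so x = 2.
Then 2E = 12 + 3·2 = 18, so E = 9, V = 2E/3 = 6, F = 3 + 2 = 5.

9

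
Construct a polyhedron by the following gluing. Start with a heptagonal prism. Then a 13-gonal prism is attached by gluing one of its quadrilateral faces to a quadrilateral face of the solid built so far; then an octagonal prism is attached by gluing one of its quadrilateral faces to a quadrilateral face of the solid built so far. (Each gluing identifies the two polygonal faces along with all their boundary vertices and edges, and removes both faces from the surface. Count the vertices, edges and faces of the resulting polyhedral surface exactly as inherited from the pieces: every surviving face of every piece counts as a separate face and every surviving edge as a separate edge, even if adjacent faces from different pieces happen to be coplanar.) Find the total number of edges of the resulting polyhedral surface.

A heptagonal prism: V=14, E=21, F=9.
Attach a 13-gonal prism (V=26, E=39, F=15) along a 4-gon: merge 4 vertices and 4 edges, delete both glued faces → V=36, E=56, F=22.
Attach an octagonal prism (V=16, E=24, F=10) along a 4-gon: merge 4 vertices and 4 edges, delete both glued faces → V=48, E=76, F=30.
Check: V − E + F = 48 − 76 + 30 = 2.

76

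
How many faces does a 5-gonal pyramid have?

A pyramid on an n-gon base has one n-gon and n triangles: V = 5 + 1 = 6, E = 2·5 = 10, F = 5 + 1 = 6.

6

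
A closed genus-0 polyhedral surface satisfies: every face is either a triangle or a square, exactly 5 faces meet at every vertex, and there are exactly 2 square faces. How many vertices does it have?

16

Let x be the number of triangles; then F = 2 + x.
Edge–face incidences: 2E = 4·2 + 3·x = 8 + 3x.
Every vertex has degree 5, so 5V = 2E.
Euler: V − E + F = 2 ⇒ (2E)/5 − E + (2 + x) = 2.
Multiply by 10: 2·(2E) − 5·(2E) + 10·(2 + x) = 20, i.e. 20 + 10x − 3·(8 + 3x) = 20.
Collecting terms: x − 4 = 20, so x = 24.
Then 2E = 8 + 3·24 = 80, so E = 40, V = 2E/5 = 16, F = 2 + 24 = 26.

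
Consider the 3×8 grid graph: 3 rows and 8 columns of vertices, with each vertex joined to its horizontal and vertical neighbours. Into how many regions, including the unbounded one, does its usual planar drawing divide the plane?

15

The grid has V = 3·8 = 24 vertices and E = 3·7 + 8·2 = 37 edges.
F = 2 − V + E = 2 − 24 + 37 = 15.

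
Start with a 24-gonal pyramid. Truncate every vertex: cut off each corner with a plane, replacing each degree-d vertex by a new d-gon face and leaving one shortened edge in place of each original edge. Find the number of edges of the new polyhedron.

The base solid has V = 25, E = 48, F = 25.
Truncation replaces each original edge-end by a new vertex, so V′ = 2E = 96.
Each original edge survives, and each old vertex of degree d contributes d new edges; summing degrees gives Σd = 2E, so E′ = E + 2E = 3E = 144.
Each original face survives and each original vertex becomes one new face: F′ = F + V = 50.

144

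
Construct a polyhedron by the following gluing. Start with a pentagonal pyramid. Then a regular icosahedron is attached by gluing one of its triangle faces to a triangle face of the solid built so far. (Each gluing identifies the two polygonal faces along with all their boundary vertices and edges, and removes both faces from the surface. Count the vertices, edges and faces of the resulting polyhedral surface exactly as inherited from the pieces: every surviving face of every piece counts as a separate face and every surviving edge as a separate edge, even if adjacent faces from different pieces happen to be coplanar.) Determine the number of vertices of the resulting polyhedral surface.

A pentagonal pyramid: V=6, E=10, F=6.
Attach a regular icosahedron (V=12, E=30, F=20) along a 3-gon: merge 3 vertices and 3 edges, delete both glued faces → V=15, E=37, F=24.
Check: V − E + F = 15 − 37 + 24 = 2.

15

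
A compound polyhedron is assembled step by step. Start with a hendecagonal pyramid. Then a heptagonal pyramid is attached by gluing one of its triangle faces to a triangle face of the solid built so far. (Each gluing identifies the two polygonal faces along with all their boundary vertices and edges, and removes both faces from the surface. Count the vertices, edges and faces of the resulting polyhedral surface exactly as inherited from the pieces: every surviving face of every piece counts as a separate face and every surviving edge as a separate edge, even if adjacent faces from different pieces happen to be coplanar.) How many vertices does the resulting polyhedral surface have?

17

A hendecagonal pyramid: V=12, E=22, F=12.
Attach a heptagonal pyramid (V=8, E=14, F=8) along a 3-gon: merge 3 vertices and 3 edges, delete both glued faces → V=17, E=33, F=18.
Check: V − E + F = 17 − 33 + 18 = 2.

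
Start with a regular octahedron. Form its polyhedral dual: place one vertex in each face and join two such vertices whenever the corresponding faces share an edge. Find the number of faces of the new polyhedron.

The base solid has V = 6, E = 12, F = 8.
The dual swaps V and F and preserves E: V′ = F = 8, E′ = E = 12, F′ = V = 6.

6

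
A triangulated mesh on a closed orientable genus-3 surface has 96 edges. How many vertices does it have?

χ = 2 − 2·3 = -4, and every face is a triangle so 3F = 2E.
F = 2E/3 = 64. Then V = -4 + E − F = -4 + 96 − 64 = 28.

28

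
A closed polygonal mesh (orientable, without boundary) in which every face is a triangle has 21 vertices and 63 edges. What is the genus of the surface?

1

Every face is a triangle and each edge borders two faces, so 3F = 2·63, giving F = 42.
χ = V − E + F = 21 − 63 + 42 = 0.
For a closed orientable surface χ = 2 − 2g, so g = (2 − (0))/2 = 1.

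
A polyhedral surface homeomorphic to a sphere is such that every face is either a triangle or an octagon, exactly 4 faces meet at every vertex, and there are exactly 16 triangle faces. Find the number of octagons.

Let x be the number of octagons; then F = 16 + x.
Edge–face incidences: 2E = 3·16 + 8·x = 48 + 8x.
Every vertex has degree 4, so 4V = 2E.
Euler: V − E + F = 2 ⇒ (2E)/4 − E + (16 + x) = 2.
Multiply by 8: 2·(2E) − 4·(2E) + 8·(16 + x) = 16, i.e. 128 + 8x − 2·(48 + 8x) = 16.
Collecting terms: −8x + 32 = 16, so −8x = −16, so x = 2.
Then 2E = 48 + 8·2 = 64, so E = 32, V = 2E/4 = 16, F = 16 + 2 = 18.

2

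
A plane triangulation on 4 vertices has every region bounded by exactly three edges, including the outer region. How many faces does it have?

4

In a plane triangulation 3F = 2E and V − E + F = 2, so F = 2V − 4 = 2·4 − 4 = 4.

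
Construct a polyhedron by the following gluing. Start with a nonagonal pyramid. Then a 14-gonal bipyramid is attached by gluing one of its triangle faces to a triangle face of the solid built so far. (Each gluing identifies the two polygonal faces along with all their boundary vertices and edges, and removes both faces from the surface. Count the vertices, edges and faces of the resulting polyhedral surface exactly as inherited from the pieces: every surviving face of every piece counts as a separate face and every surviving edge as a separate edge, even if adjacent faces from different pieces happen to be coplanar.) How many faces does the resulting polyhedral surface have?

36

A nonagonal pyramid: V=10, E=18, F=10.
Attach a 14-gonal bipyramid (V=16, E=42, F=28) along a 3-gon: merge 3 vertices and 3 edges, delete both glued faces → V=23, E=57, F=36.
Check: V − E + F = 23 − 57 + 36 = 2.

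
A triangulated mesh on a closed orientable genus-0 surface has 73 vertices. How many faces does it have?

142

χ = 2 − 2·0 = 2, and every face is a triangle so 3F = 2E.
V − E + F = 2 with E = 3F/2 gives 73 − (3/2 − 1)·F = 2, so F = 142 and E = 213.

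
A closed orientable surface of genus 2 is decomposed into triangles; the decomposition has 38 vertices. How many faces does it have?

χ = 2 − 2·2 = -2, and every face is a triangle so 3F = 2E.
V − E + F = -2 with E = 3F/2 gives 38 − (3/2 − 1)·F = -2, so F = 80 and E = 120.

80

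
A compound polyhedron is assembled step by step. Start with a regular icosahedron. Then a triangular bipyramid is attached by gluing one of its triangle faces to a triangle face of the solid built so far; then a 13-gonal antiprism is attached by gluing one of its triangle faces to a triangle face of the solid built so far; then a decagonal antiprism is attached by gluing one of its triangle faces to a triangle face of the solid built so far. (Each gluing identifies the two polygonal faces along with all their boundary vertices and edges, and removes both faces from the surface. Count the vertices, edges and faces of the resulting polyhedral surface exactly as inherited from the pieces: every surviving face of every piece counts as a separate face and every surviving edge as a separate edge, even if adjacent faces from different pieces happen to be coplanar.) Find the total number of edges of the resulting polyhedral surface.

122

A regular icosahedron: V=12, E=30, F=20.
Attach a triangular bipyramid (V=5, E=9, F=6) along a 3-gon: merge 3 vertices and 3 edges, delete both glued faces → V=14, E=36, F=24.
Attach a 13-gonal antiprism (V=26, E=52, F=28) along a 3-gon: merge 3 vertices and 3 edges, delete both glued faces → V=37, E=85, F=50.
Attach a decagonal antiprism (V=20, E=40, F=22) along a 3-gon: merge 3 vertices and 3 edges, delete both glued faces → V=54, E=122, F=70.
Check: V − E + F = 54 − 122 + 70 = 2.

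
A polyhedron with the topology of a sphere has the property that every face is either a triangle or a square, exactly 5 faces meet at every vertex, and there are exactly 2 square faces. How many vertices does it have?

16

Let x be the number of triangles; then F = 2 + x.
Edge–face incidences: 2E = 4·2 + 3·x = 8 + 3x.
Every vertex has degree 5, so 5V = 2E.
Euler: V − E + F = 2 ⇒ (2E)/5 − E + (2 + x) = 2.
Multiply by 10: 2·(2E) − 5·(2E) + 10·(2 + x) = 20, i.e. 20 + 10x − 3·(8 + 3x) = 20.
Collecting terms: x − 4 = 20, so x = 24.
Then 2E = 8 + 3·24 = 80, so E = 40, V = 2E/5 = 16, F = 2 + 24 = 26.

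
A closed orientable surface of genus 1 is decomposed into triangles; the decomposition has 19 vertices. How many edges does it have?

χ = 2 − 2·1 = 0, and every face is a triangle so 3F = 2E.
V − E + F = 0 with E = 3F/2 gives 19 − (3/2 − 1)·F = 0, so F = 38 and E = 57.

57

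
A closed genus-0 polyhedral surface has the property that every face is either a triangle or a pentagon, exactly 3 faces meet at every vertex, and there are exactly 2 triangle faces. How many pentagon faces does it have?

6

Let x be the number of pentagons; then F = 2 + x.
Edge–face incidences: 2E = 3·2 + 5·x = 6 + 5x.
Every vertex has degree 3, so 3V = 2E.
Euler: V − E + F = 2 ⇒ (2E)/3 − E + (2 + x) = 2.
Multiply by 6: 2·(2E) − 3·(2E) + 6·(2 + x) = 12, i.e. 12 + 6x − (6 + 5x) = 12.
Collecting terms: x + 6 = 12, so x = 6.
Then 2E = 6 + 5·6 = 36, so E = 18, V = 2E/3 = 12, F = 2 + 6 = 8.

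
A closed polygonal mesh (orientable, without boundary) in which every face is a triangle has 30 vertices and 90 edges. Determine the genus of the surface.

Every face is a triangle and each edge borders two faces, so 3F = 2·90, giving F = 60.
χ = V − E + F = 30 − 90 + 60 = 0.
For a closed orientable surface χ = 2 − 2g, so g = (2 − (0))/2 = 1.

1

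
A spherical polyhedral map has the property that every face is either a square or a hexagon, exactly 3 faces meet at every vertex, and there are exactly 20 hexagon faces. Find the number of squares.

Let x be the number of squares; then F = 20 + x.
Edge–face incidences: 2E = 6·20 + 4·x = 120 + 4x.
Every vertex has degree 3, so 3V = 2E.
Euler: V − E + F = 2 ⇒ (2E)/3 − E + (20 + x) = 2.
Multiply by 6: 2·(2E) − 3·(2E) + 6·(20 + x) = 12, i.e. 120 + 6x − (120 + 4x) = 12.
Collecting terms: 2x = 12, so x = 6.
Then 2E = 120 + 4·6 = 144, so E = 72, V = 2E/3 = 48, F = 20 + 6 = 26.

6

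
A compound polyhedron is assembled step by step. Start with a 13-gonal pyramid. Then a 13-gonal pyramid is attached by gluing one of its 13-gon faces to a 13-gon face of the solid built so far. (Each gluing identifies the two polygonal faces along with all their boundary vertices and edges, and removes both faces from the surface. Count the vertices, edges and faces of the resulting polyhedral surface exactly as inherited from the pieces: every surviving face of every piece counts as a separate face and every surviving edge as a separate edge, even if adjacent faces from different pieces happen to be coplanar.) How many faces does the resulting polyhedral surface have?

A 13-gonal pyramid: V=14, E=26, F=14.
Attach a 13-gonal pyramid (V=14, E=26, F=14) along a 13-gon: merge 13 vertices and 13 edges, delete both glued faces → V=15, E=39, F=26.
Check: V − E + F = 15 − 39 + 26 = 2.

26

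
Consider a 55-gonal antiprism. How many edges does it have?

An antiprism on an n-gon has two n-gon caps and 2n triangles: V = 2·55 = 110, E = 4·55 = 220, F = 2·55 + 2 = 112.
Check: V − E + F = 110 − 220 + 112 = 2.

220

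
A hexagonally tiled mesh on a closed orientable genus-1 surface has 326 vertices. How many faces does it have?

χ = 2 − 2·1 = 0, and every face is a hexagon so 6F = 2E.
V − E + F = 0 with E = 6F/2 gives 326 − (6/2 − 1)·F = 0, so F = 163 and E = 489.

163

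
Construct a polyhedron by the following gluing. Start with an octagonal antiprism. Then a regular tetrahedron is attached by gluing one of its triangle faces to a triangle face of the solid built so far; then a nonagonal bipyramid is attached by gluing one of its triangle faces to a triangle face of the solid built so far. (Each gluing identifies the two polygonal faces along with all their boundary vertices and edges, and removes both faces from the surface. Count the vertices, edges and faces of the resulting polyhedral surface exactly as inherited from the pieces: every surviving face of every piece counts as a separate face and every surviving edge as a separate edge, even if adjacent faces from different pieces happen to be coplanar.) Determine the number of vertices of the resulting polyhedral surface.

An octagonal antiprism: V=16, E=32, F=18.
Attach a regular tetrahedron (V=4, E=6, F=4) along a 3-gon: merge 3 vertices and 3 edges, delete both glued faces → V=17, E=35, F=20.
Attach a nonagonal bipyramid (V=11, E=27, F=18) along a 3-gon: merge 3 vertices and 3 edges, delete both glued faces → V=25, E=59, F=36.
Check: V − E + F = 25 − 59 + 36 = 2.

25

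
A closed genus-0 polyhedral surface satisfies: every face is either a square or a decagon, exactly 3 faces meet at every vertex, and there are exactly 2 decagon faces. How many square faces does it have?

Let x be the number of squares; then F = 2 + x.
Edge–face incidences: 2E = 10·2 + 4·x = 20 + 4x.
Every vertex has degree 3, so 3V = 2E.
Euler: V − E + F = 2 ⇒ (2E)/3 − E + (2 + x) = 2.
Multiply by 6: 2·(2E) − 3·(2E) + 6·(2 + x) = 12, i.e. 12 + 6x − (20 + 4x) = 12.
Collecting terms: 2x − 8 = 12, so 2x = 20, so x = 10.
Then 2E = 20 + 4·10 = 60, so E = 30, V = 2E/3 = 20, F = 2 + 10 = 12.

10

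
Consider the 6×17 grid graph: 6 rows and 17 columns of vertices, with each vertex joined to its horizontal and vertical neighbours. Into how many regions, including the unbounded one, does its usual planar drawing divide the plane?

81

The grid has V = 6·17 = 102 vertices and E = 6·16 + 17·5 = 181 edges.
F = 2 − V + E = 2 − 102 + 181 = 81.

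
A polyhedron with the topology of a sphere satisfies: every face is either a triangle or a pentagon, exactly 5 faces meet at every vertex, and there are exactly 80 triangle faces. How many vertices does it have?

Let x be the number of pentagons; then F = 80 + x.
Edge–face incidences: 2E = 3·80 + 5·x = 240 + 5x.
Every vertex has degree 5, so 5V = 2E.
Euler: V − E + F = 2 ⇒ (2E)/5 − E + (80 + x) = 2.
Multiply by 10: 2·(2E) − 5·(2E) + 10·(80 + x) = 20, i.e. 800 + 10x − 3·(240 + 5x) = 20.
Collecting terms: −5x + 80 = 20, so −5x = −60, so x = 12.
Then 2E = 240 + 5·12 = 300, so E = 150, V = 2E/5 = 60, F = 80 + 12 = 92.

60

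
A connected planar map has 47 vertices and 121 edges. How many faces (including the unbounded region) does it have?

Euler's formula for a connected plane graph: V − E + F = 2, so F = 2 − 47 + 121 = 76.

76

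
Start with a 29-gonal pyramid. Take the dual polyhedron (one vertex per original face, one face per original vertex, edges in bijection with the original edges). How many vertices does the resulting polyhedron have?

The base solid has V = 30, E = 58, F = 30.
The dual swaps V and F and preserves E: V′ = F = 30, E′ = E = 58, F′ = V = 30.

30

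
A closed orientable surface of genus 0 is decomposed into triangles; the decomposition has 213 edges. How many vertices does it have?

73

χ = 2 − 2·0 = 2, and every face is a triangle so 3F = 2E.
F = 2E/3 = 142. Then V = 2 + E − F = 2 + 213 − 142 = 73.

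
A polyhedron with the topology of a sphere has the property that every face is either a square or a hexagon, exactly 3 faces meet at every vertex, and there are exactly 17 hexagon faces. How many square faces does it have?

6

Let x be the number of squares; then F = 17 + x.
Edge–face incidences: 2E = 6·17 + 4·x = 102 + 4x.
Every vertex has degree 3, so 3V = 2E.
Euler: V − E + F = 2 ⇒ (2E)/3 − E + (17 + x) = 2.
Multiply by 6: 2·(2E) − 3·(2E) + 6·(17 + x) = 12, i.e. 102 + 6x − (102 + 4x) = 12.
Collecting terms: 2x = 12, so x = 6.
Then 2E = 102 + 4·6 = 126, so E = 63, V = 2E/3 = 42, F = 17 + 6 = 23.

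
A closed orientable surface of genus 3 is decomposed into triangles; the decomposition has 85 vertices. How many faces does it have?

178

χ = 2 − 2·3 = -4, and every face is a triangle so 3F = 2E.
V − E + F = -4 with E = 3F/2 gives 85 − (3/2 − 1)·F = -4, so F = 178 and E = 267.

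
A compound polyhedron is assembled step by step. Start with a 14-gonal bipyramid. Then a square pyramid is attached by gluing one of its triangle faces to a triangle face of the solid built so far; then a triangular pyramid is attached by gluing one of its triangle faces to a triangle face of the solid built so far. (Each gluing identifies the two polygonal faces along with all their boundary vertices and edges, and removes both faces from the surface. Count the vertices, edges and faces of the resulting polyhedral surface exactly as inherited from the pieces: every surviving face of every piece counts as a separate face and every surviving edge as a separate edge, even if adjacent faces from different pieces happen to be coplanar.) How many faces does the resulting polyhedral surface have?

A 14-gonal bipyramid: V=16, E=42, F=28.
Attach a square pyramid (V=5, E=8, F=5) along a 3-gon: merge 3 vertices and 3 edges, delete both glued faces → V=18, E=47, F=31.
Attach a triangular pyramid (V=4, E=6, F=4) along a 3-gon: merge 3 vertices and 3 edges, delete both glued faces → V=19, E=50, F=33.
Check: V − E + F = 19 − 50 + 33 = 2.

33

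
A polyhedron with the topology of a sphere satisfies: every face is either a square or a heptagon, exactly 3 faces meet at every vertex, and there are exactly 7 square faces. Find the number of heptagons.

Let x be the number of heptagons; then F = 7 + x.
Edge–face incidences: 2E = 4·7 + 7·x = 28 + 7x.
Every vertex has degree 3, so 3V = 2E.
Euler: V − E + F = 2 ⇒ (2E)/3 − E + (7 + x) = 2.
Multiply by 6: 2·(2E) − 3·(2E) + 6·(7 + x) = 12, i.e. 42 + 6x − (28 + 7x) = 12.
Collecting terms: −x + 14 = 12, so −x = −2, so x = 2.
Then 2E = 28 + 7·2 = 42, so E = 21, V = 2E/3 = 14, F = 7 + 2 = 9.

2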